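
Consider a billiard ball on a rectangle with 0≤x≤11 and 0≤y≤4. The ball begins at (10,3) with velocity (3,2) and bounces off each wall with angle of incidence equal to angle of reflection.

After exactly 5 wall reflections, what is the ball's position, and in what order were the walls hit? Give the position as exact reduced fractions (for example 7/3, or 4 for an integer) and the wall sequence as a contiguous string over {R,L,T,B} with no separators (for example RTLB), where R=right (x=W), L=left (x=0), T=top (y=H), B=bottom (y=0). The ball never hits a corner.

1. t=1/3 → R at (11,11/3); v=(-3,2)
2. t=1/6 → T at (21/2,4); v=(-3,-2)
3. t=2 → B at (9/2,0); v=(-3,2)
4. t=3/2 → L at (0,3); v=(3,2)
5. t=1/2 → T at (3/2,4); v=(3,-2)

Final position: (3/2,4)
Wall sequence: RTBLT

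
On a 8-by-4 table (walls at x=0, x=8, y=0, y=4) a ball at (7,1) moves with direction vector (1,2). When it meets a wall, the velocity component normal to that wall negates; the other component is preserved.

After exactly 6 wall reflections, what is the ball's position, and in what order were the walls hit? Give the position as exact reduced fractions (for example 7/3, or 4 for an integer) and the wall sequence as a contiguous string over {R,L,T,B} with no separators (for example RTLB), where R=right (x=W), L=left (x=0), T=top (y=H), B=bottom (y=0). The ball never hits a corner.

Final position: (0,3)
Wall sequence: RTBTBL

1. t=1 → R at (8,3); v=(-1,2)
2. t=1/2 → T at (15/2,4); v=(-1,-2)
3. t=2 → B at (11/2,0); v=(-1,2)
4. t=2 → T at (7/2,4); v=(-1,-2)
5. t=2 → B at (3/2,0); v=(-1,2)
6. t=3/2 → L at (0,3); v=(1,2)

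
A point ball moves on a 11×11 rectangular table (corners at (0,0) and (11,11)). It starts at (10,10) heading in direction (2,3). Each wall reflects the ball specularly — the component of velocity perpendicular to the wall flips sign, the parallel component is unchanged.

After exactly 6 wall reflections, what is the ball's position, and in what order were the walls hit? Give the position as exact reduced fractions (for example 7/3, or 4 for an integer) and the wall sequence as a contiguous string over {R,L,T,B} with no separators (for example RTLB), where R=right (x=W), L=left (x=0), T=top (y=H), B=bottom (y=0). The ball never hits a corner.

1. t=1/3 → T at (32/3,11); v=(2,-3)
2. t=1/6 → R at (11,21/2); v=(-2,-3)
3. t=7/2 → B at (4,0); v=(-2,3)
4. t=2 → L at (0,6); v=(2,3)
5. t=5/3 → T at (10/3,11); v=(2,-3)
6. t=11/3 → B at (32/3,0); v=(2,3)

Final position: (32/3,0)
Wall sequence: TRBLTB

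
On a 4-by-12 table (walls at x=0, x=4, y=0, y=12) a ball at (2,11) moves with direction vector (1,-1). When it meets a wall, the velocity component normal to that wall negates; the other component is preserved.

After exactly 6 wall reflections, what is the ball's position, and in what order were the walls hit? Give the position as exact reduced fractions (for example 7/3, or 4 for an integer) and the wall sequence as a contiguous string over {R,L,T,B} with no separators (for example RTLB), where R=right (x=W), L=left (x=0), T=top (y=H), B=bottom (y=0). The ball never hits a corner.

Final position: (4,7)
Wall sequence: RLRBLR

1. t=2 → R at (4,9); v=(-1,-1)
2. t=4 → L at (0,5); v=(1,-1)
3. t=4 → R at (4,1); v=(-1,-1)
4. t=1 → B at (3,0); v=(-1,1)
5. t=3 → L at (0,3); v=(1,1)
6. t=4 → R at (4,7); v=(-1,1)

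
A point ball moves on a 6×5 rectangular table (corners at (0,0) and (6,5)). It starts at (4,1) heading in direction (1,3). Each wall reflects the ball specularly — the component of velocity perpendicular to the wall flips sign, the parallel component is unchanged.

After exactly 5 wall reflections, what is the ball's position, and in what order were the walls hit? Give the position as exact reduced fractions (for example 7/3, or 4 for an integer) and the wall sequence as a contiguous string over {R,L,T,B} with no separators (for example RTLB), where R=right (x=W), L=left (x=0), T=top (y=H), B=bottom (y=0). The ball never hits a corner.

Final position: (5/3,0)
Wall sequence: TRBTB

1. t=4/3 → T at (16/3,5); v=(1,-3)
2. t=2/3 → R at (6,3); v=(-1,-3)
3. t=1 → B at (5,0); v=(-1,3)
4. t=5/3 → T at (10/3,5); v=(-1,-3)
5. t=5/3 → B at (5/3,0); v=(-1,3)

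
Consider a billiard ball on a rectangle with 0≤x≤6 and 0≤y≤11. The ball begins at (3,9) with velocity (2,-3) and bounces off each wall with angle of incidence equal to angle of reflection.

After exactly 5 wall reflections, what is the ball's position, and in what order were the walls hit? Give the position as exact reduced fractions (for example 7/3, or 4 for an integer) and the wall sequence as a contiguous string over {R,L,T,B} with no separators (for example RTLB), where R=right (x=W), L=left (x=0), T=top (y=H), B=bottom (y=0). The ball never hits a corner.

Final position: (6,17/2)
Wall sequence: RBLTR

1. t=3/2 → R at (6,9/2); v=(-2,-3)
2. t=3/2 → B at (3,0); v=(-2,3)
3. t=3/2 → L at (0,9/2); v=(2,3)
4. t=13/6 → T at (13/3,11); v=(2,-3)
5. t=5/6 → R at (6,17/2); v=(-2,-3)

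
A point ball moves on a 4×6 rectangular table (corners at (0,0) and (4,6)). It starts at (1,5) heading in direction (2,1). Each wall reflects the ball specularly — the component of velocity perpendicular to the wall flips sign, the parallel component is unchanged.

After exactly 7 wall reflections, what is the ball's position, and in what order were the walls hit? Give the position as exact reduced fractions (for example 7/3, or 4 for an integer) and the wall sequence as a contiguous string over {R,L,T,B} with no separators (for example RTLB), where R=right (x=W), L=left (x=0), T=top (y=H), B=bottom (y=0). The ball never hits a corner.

1. t=1 → T at (3,6); v=(2,-1)
2. t=1/2 → R at (4,11/2); v=(-2,-1)
3. t=2 → L at (0,7/2); v=(2,-1)
4. t=2 → R at (4,3/2); v=(-2,-1)
5. t=3/2 → B at (1,0); v=(-2,1)
6. t=1/2 → L at (0,1/2); v=(2,1)
7. t=2 → R at (4,5/2); v=(-2,1)

Final position: (4,5/2)
Wall sequence: TRLRBLR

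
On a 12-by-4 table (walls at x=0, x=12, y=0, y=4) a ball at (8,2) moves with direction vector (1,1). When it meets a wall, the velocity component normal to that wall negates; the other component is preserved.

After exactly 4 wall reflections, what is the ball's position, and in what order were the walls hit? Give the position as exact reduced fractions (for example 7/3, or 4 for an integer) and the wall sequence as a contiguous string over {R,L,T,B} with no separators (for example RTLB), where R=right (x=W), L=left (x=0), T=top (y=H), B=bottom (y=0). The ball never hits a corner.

1. t=2 → T at (10,4); v=(1,-1)
2. t=2 → R at (12,2); v=(-1,-1)
3. t=2 → B at (10,0); v=(-1,1)
4. t=4 → T at (6,4); v=(-1,-1)

Final position: (6,4)
Wall sequence: TRBT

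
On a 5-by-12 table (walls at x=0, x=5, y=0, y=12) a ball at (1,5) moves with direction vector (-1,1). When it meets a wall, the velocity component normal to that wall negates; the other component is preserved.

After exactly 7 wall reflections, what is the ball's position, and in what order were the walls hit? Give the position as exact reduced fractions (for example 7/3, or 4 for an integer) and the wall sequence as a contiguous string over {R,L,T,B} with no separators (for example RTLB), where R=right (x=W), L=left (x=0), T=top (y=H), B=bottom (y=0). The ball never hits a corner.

1. t=1 → L at (0,6); v=(1,1)
2. t=5 → R at (5,11); v=(-1,1)
3. t=1 → T at (4,12); v=(-1,-1)
4. t=4 → L at (0,8); v=(1,-1)
5. t=5 → R at (5,3); v=(-1,-1)
6. t=3 → B at (2,0); v=(-1,1)
7. t=2 → L at (0,2); v=(1,1)

Final position: (0,2)
Wall sequence: LRTLRBL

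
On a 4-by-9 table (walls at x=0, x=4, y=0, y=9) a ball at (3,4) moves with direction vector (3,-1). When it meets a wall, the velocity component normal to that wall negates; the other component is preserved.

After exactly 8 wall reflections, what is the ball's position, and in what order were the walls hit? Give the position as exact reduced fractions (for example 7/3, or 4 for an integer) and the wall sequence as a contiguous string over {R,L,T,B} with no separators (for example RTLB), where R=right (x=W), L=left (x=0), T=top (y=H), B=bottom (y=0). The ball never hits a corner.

1. t=1/3 → R at (4,11/3); v=(-3,-1)
2. t=4/3 → L at (0,7/3); v=(3,-1)
3. t=4/3 → R at (4,1); v=(-3,-1)
4. t=1 → B at (1,0); v=(-3,1)
5. t=1/3 → L at (0,1/3); v=(3,1)
6. t=4/3 → R at (4,5/3); v=(-3,1)
7. t=4/3 → L at (0,3); v=(3,1)
8. t=4/3 → R at (4,13/3); v=(-3,1)

Final position: (4,13/3)
Wall sequence: RLRBLRLR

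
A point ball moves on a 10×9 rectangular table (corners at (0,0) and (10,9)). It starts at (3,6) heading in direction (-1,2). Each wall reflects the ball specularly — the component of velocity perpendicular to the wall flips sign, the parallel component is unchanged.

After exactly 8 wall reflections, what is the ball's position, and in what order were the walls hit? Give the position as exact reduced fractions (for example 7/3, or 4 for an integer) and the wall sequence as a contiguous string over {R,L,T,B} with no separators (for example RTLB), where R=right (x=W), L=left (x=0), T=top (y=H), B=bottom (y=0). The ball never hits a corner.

1. t=3/2 → T at (3/2,9); v=(-1,-2)
2. t=3/2 → L at (0,6); v=(1,-2)
3. t=3 → B at (3,0); v=(1,2)
4. t=9/2 → T at (15/2,9); v=(1,-2)
5. t=5/2 → R at (10,4); v=(-1,-2)
6. t=2 → B at (8,0); v=(-1,2)
7. t=9/2 → T at (7/2,9); v=(-1,-2)
8. t=7/2 → L at (0,2); v=(1,-2)

Final position: (0,2)
Wall sequence: TLBTRBTL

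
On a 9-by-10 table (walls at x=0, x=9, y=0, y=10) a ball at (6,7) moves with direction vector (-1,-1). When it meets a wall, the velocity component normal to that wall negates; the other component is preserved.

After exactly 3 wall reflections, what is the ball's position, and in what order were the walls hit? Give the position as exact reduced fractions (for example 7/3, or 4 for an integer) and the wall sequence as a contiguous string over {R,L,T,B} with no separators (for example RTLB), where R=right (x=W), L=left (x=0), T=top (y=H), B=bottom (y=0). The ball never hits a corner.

Final position: (9,8)
Wall sequence: LBR

1. t=6 → L at (0,1); v=(1,-1)
2. t=1 → B at (1,0); v=(1,1)
3. t=8 → R at (9,8); v=(-1,1)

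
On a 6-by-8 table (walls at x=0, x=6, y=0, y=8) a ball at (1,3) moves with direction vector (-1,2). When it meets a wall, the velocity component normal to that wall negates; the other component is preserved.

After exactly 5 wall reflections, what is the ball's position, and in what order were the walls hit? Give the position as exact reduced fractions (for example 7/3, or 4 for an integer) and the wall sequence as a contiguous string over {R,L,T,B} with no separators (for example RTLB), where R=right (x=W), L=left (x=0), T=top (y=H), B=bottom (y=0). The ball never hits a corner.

1. t=1 → L at (0,5); v=(1,2)
2. t=3/2 → T at (3/2,8); v=(1,-2)
3. t=4 → B at (11/2,0); v=(1,2)
4. t=1/2 → R at (6,1); v=(-1,2)
5. t=7/2 → T at (5/2,8); v=(-1,-2)

Final position: (5/2,8)
Wall sequence: LTBRT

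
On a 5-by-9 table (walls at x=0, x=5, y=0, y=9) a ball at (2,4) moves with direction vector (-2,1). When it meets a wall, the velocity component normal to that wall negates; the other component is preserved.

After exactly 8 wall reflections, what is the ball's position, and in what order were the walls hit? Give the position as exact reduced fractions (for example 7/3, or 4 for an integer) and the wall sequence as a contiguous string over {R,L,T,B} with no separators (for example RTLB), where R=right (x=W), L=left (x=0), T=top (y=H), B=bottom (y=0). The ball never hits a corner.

Final position: (4,0)
Wall sequence: LRTLRLRB

1. t=1 → L at (0,5); v=(2,1)
2. t=5/2 → R at (5,15/2); v=(-2,1)
3. t=3/2 → T at (2,9); v=(-2,-1)
4. t=1 → L at (0,8); v=(2,-1)
5. t=5/2 → R at (5,11/2); v=(-2,-1)
6. t=5/2 → L at (0,3); v=(2,-1)
7. t=5/2 → R at (5,1/2); v=(-2,-1)
8. t=1/2 → B at (4,0); v=(-2,1)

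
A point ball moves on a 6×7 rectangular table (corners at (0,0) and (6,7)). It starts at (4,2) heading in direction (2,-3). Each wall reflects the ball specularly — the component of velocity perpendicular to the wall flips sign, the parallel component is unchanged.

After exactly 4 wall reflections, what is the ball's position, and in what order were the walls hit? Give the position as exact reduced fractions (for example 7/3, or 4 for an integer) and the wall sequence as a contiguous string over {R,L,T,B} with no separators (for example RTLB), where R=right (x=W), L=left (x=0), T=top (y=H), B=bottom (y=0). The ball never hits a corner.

Final position: (0,4)
Wall sequence: BRTL

1. t=2/3 → B at (16/3,0); v=(2,3)
2. t=1/3 → R at (6,1); v=(-2,3)
3. t=2 → T at (2,7); v=(-2,-3)
4. t=1 → L at (0,4); v=(2,-3)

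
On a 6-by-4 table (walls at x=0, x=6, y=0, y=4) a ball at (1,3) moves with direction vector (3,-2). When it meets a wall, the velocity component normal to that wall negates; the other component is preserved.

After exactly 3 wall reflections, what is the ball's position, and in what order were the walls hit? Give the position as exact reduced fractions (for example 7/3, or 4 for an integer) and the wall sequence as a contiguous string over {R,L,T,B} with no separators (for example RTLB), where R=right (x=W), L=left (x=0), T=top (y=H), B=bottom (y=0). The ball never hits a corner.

Final position: (1/2,4)
Wall sequence: BRT

1. t=3/2 → B at (11/2,0); v=(3,2)
2. t=1/6 → R at (6,1/3); v=(-3,2)
3. t=11/6 → T at (1/2,4); v=(-3,-2)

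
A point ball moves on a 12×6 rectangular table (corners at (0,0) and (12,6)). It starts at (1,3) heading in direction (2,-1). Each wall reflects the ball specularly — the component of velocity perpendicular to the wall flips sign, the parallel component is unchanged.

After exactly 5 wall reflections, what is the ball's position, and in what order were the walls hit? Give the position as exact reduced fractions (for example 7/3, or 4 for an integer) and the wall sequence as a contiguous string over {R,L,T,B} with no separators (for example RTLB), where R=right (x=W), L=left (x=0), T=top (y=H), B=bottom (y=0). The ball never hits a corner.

1. t=3 → B at (7,0); v=(2,1)
2. t=5/2 → R at (12,5/2); v=(-2,1)
3. t=7/2 → T at (5,6); v=(-2,-1)
4. t=5/2 → L at (0,7/2); v=(2,-1)
5. t=7/2 → B at (7,0); v=(2,1)

Final position: (7,0)
Wall sequence: BRTLB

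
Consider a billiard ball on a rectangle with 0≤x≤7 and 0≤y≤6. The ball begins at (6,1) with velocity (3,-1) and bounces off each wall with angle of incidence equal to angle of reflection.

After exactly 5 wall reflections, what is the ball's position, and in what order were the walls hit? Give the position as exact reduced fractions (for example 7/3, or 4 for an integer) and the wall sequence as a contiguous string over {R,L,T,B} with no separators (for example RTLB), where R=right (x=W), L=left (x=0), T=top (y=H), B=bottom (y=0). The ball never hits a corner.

Final position: (1,6)
Wall sequence: RBLRT

1. t=1/3 → R at (7,2/3); v=(-3,-1)
2. t=2/3 → B at (5,0); v=(-3,1)
3. t=5/3 → L at (0,5/3); v=(3,1)
4. t=7/3 → R at (7,4); v=(-3,1)
5. t=2 → T at (1,6); v=(-3,-1)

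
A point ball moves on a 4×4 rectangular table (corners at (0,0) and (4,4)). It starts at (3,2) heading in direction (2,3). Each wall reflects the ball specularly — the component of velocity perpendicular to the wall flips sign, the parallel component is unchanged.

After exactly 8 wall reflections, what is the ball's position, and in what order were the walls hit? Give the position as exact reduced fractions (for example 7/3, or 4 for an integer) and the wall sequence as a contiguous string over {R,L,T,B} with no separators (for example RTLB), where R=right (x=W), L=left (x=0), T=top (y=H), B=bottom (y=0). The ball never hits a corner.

Final position: (1,4)
Wall sequence: RTBLTRBT

1. t=1/2 → R at (4,7/2); v=(-2,3)
2. t=1/6 → T at (11/3,4); v=(-2,-3)
3. t=4/3 → B at (1,0); v=(-2,3)
4. t=1/2 → L at (0,3/2); v=(2,3)
5. t=5/6 → T at (5/3,4); v=(2,-3)
6. t=7/6 → R at (4,1/2); v=(-2,-3)
7. t=1/6 → B at (11/3,0); v=(-2,3)
8. t=4/3 → T at (1,4); v=(-2,-3)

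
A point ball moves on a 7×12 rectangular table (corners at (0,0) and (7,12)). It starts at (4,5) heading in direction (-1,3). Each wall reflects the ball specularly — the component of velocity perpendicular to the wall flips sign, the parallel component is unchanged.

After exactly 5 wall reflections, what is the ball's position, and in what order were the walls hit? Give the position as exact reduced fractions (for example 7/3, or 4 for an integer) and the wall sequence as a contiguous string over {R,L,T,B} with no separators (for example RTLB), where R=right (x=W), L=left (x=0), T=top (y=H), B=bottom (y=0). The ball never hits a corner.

1. t=7/3 → T at (5/3,12); v=(-1,-3)
2. t=5/3 → L at (0,7); v=(1,-3)
3. t=7/3 → B at (7/3,0); v=(1,3)
4. t=4 → T at (19/3,12); v=(1,-3)
5. t=2/3 → R at (7,10); v=(-1,-3)

Final position: (7,10)
Wall sequence: TLBTR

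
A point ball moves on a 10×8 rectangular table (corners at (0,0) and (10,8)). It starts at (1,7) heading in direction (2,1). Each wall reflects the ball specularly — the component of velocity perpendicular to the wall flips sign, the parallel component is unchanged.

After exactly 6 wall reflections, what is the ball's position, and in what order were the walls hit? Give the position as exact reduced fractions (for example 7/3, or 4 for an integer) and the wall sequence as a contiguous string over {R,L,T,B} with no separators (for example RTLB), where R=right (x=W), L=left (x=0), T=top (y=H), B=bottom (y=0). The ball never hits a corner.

Final position: (5,8)
Wall sequence: TRBLRT

1. t=1 → T at (3,8); v=(2,-1)
2. t=7/2 → R at (10,9/2); v=(-2,-1)
3. t=9/2 → B at (1,0); v=(-2,1)
4. t=1/2 → L at (0,1/2); v=(2,1)
5. t=5 → R at (10,11/2); v=(-2,1)
6. t=5/2 → T at (5,8); v=(-2,-1)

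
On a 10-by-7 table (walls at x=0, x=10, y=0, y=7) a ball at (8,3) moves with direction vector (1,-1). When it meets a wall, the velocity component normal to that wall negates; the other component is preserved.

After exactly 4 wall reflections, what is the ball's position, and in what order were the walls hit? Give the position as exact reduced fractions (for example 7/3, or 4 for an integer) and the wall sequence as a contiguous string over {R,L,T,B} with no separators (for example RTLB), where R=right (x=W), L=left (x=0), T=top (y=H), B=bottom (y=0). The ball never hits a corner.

1. t=2 → R at (10,1); v=(-1,-1)
2. t=1 → B at (9,0); v=(-1,1)
3. t=7 → T at (2,7); v=(-1,-1)
4. t=2 → L at (0,5); v=(1,-1)

Final position: (0,5)
Wall sequence: RBTL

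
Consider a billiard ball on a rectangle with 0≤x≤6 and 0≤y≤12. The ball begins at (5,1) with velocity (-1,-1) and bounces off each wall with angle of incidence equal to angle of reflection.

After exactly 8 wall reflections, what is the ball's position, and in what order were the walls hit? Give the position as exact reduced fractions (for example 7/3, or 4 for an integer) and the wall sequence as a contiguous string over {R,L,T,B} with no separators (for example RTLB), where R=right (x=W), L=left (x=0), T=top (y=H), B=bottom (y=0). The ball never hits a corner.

1. t=1 → B at (4,0); v=(-1,1)
2. t=4 → L at (0,4); v=(1,1)
3. t=6 → R at (6,10); v=(-1,1)
4. t=2 → T at (4,12); v=(-1,-1)
5. t=4 → L at (0,8); v=(1,-1)
6. t=6 → R at (6,2); v=(-1,-1)
7. t=2 → B at (4,0); v=(-1,1)
8. t=4 → L at (0,4); v=(1,1)

Final position: (0,4)
Wall sequence: BLRTLRBL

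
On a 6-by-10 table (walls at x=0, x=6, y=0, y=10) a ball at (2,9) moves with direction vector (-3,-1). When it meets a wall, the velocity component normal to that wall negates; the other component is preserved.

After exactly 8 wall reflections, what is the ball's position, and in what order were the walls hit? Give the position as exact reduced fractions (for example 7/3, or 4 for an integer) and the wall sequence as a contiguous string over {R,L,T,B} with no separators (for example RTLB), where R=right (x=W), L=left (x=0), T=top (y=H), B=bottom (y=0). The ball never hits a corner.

Final position: (0,11/3)
Wall sequence: LRLRLBRL

1. t=2/3 → L at (0,25/3); v=(3,-1)
2. t=2 → R at (6,19/3); v=(-3,-1)
3. t=2 → L at (0,13/3); v=(3,-1)
4. t=2 → R at (6,7/3); v=(-3,-1)
5. t=2 → L at (0,1/3); v=(3,-1)
6. t=1/3 → B at (1,0); v=(3,1)
7. t=5/3 → R at (6,5/3); v=(-3,1)
8. t=2 → L at (0,11/3); v=(3,1)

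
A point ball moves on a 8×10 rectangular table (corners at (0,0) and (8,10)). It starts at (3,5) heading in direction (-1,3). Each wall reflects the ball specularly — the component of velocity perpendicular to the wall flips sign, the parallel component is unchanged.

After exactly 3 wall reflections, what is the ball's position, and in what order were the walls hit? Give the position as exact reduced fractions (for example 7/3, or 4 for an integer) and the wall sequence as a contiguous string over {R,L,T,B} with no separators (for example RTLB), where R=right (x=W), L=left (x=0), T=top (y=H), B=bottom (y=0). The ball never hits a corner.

1. t=5/3 → T at (4/3,10); v=(-1,-3)
2. t=4/3 → L at (0,6); v=(1,-3)
3. t=2 → B at (2,0); v=(1,3)

Final position: (2,0)
Wall sequence: TLB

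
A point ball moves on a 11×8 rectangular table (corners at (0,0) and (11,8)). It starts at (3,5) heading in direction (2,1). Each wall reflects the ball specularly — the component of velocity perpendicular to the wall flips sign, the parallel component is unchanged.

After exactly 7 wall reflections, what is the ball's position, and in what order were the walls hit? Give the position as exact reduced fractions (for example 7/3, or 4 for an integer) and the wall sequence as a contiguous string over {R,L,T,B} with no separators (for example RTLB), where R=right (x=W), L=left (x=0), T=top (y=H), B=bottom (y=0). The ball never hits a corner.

Final position: (0,13/2)
Wall sequence: TRLBRTL

1. t=3 → T at (9,8); v=(2,-1)
2. t=1 → R at (11,7); v=(-2,-1)
3. t=11/2 → L at (0,3/2); v=(2,-1)
4. t=3/2 → B at (3,0); v=(2,1)
5. t=4 → R at (11,4); v=(-2,1)
6. t=4 → T at (3,8); v=(-2,-1)
7. t=3/2 → L at (0,13/2); v=(2,-1)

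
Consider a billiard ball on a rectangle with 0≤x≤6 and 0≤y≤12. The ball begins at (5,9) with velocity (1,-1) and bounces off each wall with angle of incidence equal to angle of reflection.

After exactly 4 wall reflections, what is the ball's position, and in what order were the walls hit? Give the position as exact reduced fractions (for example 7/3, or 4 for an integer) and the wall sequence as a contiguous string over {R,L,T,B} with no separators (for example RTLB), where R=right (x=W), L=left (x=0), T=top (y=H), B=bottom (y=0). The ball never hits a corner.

1. t=1 → R at (6,8); v=(-1,-1)
2. t=6 → L at (0,2); v=(1,-1)
3. t=2 → B at (2,0); v=(1,1)
4. t=4 → R at (6,4); v=(-1,1)

Final position: (6,4)
Wall sequence: RLBR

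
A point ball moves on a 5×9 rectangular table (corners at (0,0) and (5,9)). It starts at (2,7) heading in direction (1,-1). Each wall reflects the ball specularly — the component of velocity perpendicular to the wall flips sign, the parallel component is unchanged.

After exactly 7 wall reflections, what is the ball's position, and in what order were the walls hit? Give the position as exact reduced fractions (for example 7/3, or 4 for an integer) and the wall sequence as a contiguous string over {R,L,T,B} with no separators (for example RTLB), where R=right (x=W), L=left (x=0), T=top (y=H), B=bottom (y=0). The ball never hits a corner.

1. t=3 → R at (5,4); v=(-1,-1)
2. t=4 → B at (1,0); v=(-1,1)
3. t=1 → L at (0,1); v=(1,1)
4. t=5 → R at (5,6); v=(-1,1)
5. t=3 → T at (2,9); v=(-1,-1)
6. t=2 → L at (0,7); v=(1,-1)
7. t=5 → R at (5,2); v=(-1,-1)

Final position: (5,2)
Wall sequence: RBLRTLR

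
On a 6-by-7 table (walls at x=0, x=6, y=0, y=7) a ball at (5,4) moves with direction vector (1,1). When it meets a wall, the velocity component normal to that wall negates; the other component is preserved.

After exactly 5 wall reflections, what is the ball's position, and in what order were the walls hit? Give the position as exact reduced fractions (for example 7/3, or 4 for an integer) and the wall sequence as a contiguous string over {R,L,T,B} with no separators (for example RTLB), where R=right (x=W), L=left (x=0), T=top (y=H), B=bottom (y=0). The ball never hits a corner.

1. t=1 → R at (6,5); v=(-1,1)
2. t=2 → T at (4,7); v=(-1,-1)
3. t=4 → L at (0,3); v=(1,-1)
4. t=3 → B at (3,0); v=(1,1)
5. t=3 → R at (6,3); v=(-1,1)

Final position: (6,3)
Wall sequence: RTLBR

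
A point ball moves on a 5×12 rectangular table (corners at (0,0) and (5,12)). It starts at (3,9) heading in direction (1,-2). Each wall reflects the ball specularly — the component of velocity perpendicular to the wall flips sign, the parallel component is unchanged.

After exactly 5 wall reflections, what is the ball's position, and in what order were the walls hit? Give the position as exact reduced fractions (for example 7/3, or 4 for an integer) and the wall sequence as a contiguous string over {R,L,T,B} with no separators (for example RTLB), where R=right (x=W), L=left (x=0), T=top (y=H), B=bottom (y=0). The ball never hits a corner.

1. t=2 → R at (5,5); v=(-1,-2)
2. t=5/2 → B at (5/2,0); v=(-1,2)
3. t=5/2 → L at (0,5); v=(1,2)
4. t=7/2 → T at (7/2,12); v=(1,-2)
5. t=3/2 → R at (5,9); v=(-1,-2)

Final position: (5,9)
Wall sequence: RBLTR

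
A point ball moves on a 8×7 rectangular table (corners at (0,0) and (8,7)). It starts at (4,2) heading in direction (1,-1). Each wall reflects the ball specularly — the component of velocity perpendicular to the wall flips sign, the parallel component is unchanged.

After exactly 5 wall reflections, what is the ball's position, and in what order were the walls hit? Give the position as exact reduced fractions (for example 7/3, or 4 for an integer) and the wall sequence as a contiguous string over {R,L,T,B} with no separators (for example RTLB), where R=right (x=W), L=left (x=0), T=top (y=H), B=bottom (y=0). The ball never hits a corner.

1. t=2 → B at (6,0); v=(1,1)
2. t=2 → R at (8,2); v=(-1,1)
3. t=5 → T at (3,7); v=(-1,-1)
4. t=3 → L at (0,4); v=(1,-1)
5. t=4 → B at (4,0); v=(1,1)

Final position: (4,0)
Wall sequence: BRTLB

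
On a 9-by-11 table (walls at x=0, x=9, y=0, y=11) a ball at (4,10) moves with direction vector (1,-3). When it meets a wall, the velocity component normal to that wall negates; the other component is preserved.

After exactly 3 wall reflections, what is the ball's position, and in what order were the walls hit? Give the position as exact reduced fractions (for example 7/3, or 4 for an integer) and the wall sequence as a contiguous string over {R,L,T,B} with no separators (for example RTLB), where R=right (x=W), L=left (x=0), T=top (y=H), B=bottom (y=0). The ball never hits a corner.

1. t=10/3 → B at (22/3,0); v=(1,3)
2. t=5/3 → R at (9,5); v=(-1,3)
3. t=2 → T at (7,11); v=(-1,-3)

Final position: (7,11)
Wall sequence: BRT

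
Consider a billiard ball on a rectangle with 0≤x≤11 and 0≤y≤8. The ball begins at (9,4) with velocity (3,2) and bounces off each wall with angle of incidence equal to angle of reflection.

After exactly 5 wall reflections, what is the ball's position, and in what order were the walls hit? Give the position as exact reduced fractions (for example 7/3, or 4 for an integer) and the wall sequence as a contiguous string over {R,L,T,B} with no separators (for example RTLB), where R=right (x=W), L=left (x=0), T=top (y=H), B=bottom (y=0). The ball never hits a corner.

1. t=2/3 → R at (11,16/3); v=(-3,2)
2. t=4/3 → T at (7,8); v=(-3,-2)
3. t=7/3 → L at (0,10/3); v=(3,-2)
4. t=5/3 → B at (5,0); v=(3,2)
5. t=2 → R at (11,4); v=(-3,2)

Final position: (11,4)
Wall sequence: RTLBR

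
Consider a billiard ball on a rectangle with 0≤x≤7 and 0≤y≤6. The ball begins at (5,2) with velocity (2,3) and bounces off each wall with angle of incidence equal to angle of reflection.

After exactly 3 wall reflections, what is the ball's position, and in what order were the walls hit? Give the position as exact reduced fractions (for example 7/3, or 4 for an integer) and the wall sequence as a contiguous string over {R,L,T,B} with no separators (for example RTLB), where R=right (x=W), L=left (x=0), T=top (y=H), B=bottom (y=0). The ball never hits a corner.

Final position: (7/3,0)
Wall sequence: RTB

1. t=1 → R at (7,5); v=(-2,3)
2. t=1/3 → T at (19/3,6); v=(-2,-3)
3. t=2 → B at (7/3,0); v=(-2,3)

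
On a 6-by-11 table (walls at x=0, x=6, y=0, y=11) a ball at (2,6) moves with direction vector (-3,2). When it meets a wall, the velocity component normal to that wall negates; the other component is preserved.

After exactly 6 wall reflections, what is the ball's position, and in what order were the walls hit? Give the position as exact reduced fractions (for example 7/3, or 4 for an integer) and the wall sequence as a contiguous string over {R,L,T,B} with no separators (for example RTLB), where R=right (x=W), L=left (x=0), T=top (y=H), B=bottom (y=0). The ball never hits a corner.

1. t=2/3 → L at (0,22/3); v=(3,2)
2. t=11/6 → T at (11/2,11); v=(3,-2)
3. t=1/6 → R at (6,32/3); v=(-3,-2)
4. t=2 → L at (0,20/3); v=(3,-2)
5. t=2 → R at (6,8/3); v=(-3,-2)
6. t=4/3 → B at (2,0); v=(-3,2)

Final position: (2,0)
Wall sequence: LTRLRB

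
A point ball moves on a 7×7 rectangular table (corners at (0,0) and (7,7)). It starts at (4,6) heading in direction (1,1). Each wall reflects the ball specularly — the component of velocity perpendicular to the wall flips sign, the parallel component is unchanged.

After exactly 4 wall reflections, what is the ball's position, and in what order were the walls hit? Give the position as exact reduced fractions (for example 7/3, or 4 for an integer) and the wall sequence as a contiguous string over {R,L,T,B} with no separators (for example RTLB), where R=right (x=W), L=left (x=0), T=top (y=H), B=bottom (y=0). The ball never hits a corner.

Final position: (0,2)
Wall sequence: TRBL

1. t=1 → T at (5,7); v=(1,-1)
2. t=2 → R at (7,5); v=(-1,-1)
3. t=5 → B at (2,0); v=(-1,1)
4. t=2 → L at (0,2); v=(1,1)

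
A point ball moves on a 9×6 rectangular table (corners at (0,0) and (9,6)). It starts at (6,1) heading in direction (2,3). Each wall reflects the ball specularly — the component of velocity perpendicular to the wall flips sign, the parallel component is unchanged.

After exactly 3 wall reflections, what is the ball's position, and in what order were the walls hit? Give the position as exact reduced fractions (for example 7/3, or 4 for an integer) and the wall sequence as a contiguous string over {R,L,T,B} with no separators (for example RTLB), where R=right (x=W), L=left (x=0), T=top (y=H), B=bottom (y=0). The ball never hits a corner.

Final position: (14/3,0)
Wall sequence: RTB

1. t=3/2 → R at (9,11/2); v=(-2,3)
2. t=1/6 → T at (26/3,6); v=(-2,-3)
3. t=2 → B at (14/3,0); v=(-2,3)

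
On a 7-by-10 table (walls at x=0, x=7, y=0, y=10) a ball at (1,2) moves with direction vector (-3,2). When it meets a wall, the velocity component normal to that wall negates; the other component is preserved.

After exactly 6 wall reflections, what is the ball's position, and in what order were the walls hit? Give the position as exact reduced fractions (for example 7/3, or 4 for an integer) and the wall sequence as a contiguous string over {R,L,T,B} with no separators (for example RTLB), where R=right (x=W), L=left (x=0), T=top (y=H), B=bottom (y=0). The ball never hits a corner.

Final position: (2,0)
Wall sequence: LRTLRB

1. t=1/3 → L at (0,8/3); v=(3,2)
2. t=7/3 → R at (7,22/3); v=(-3,2)
3. t=4/3 → T at (3,10); v=(-3,-2)
4. t=1 → L at (0,8); v=(3,-2)
5. t=7/3 → R at (7,10/3); v=(-3,-2)
6. t=5/3 → B at (2,0); v=(-3,2)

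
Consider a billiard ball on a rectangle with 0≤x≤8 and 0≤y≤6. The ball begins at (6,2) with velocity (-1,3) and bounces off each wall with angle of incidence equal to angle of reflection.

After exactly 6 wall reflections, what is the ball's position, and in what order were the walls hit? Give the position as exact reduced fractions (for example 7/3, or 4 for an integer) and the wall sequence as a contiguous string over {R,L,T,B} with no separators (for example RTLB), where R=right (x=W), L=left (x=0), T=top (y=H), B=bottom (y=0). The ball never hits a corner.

1. t=4/3 → T at (14/3,6); v=(-1,-3)
2. t=2 → B at (8/3,0); v=(-1,3)
3. t=2 → T at (2/3,6); v=(-1,-3)
4. t=2/3 → L at (0,4); v=(1,-3)
5. t=4/3 → B at (4/3,0); v=(1,3)
6. t=2 → T at (10/3,6); v=(1,-3)

Final position: (10/3,6)
Wall sequence: TBTLBT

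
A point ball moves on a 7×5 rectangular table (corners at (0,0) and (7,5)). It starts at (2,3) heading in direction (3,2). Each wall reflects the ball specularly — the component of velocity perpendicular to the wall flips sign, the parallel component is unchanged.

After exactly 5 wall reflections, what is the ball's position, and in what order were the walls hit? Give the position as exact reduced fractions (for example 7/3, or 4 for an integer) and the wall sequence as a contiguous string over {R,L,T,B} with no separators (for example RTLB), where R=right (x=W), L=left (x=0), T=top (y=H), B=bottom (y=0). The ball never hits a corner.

Final position: (6,5)
Wall sequence: TRBLT

1. t=1 → T at (5,5); v=(3,-2)
2. t=2/3 → R at (7,11/3); v=(-3,-2)
3. t=11/6 → B at (3/2,0); v=(-3,2)
4. t=1/2 → L at (0,1); v=(3,2)
5. t=2 → T at (6,5); v=(3,-2)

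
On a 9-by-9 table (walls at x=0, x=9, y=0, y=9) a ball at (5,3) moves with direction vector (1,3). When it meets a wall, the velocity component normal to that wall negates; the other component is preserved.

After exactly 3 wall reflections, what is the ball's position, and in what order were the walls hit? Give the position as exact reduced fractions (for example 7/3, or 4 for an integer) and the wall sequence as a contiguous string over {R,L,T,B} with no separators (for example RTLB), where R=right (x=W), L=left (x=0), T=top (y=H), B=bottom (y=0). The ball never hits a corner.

Final position: (8,0)
Wall sequence: TRB

1. t=2 → T at (7,9); v=(1,-3)
2. t=2 → R at (9,3); v=(-1,-3)
3. t=1 → B at (8,0); v=(-1,3)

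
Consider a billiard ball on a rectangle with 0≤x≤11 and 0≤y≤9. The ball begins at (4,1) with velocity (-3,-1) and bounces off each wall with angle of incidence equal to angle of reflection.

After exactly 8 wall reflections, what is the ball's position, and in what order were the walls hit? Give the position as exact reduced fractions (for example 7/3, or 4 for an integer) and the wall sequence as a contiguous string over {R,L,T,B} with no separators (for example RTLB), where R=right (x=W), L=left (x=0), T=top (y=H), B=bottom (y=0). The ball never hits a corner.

1. t=1 → B at (1,0); v=(-3,1)
2. t=1/3 → L at (0,1/3); v=(3,1)
3. t=11/3 → R at (11,4); v=(-3,1)
4. t=11/3 → L at (0,23/3); v=(3,1)
5. t=4/3 → T at (4,9); v=(3,-1)
6. t=7/3 → R at (11,20/3); v=(-3,-1)
7. t=11/3 → L at (0,3); v=(3,-1)
8. t=3 → B at (9,0); v=(3,1)

Final position: (9,0)
Wall sequence: BLRLTRLB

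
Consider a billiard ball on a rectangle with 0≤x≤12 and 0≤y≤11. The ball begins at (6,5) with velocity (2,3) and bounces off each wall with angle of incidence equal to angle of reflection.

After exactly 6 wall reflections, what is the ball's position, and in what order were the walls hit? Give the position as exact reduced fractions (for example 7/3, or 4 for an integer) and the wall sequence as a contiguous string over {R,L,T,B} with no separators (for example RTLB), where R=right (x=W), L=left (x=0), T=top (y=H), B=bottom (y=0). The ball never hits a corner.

1. t=2 → T at (10,11); v=(2,-3)
2. t=1 → R at (12,8); v=(-2,-3)
3. t=8/3 → B at (20/3,0); v=(-2,3)
4. t=10/3 → L at (0,10); v=(2,3)
5. t=1/3 → T at (2/3,11); v=(2,-3)
6. t=11/3 → B at (8,0); v=(2,3)

Final position: (8,0)
Wall sequence: TRBLTB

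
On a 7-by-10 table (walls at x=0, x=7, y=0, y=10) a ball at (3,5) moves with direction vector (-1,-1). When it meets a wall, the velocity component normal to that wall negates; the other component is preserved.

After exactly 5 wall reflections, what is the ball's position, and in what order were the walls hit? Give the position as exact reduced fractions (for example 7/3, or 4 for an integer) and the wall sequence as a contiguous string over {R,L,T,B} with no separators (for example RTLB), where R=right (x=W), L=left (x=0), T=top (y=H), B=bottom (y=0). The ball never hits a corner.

Final position: (0,8)
Wall sequence: LBRTL

1. t=3 → L at (0,2); v=(1,-1)
2. t=2 → B at (2,0); v=(1,1)
3. t=5 → R at (7,5); v=(-1,1)
4. t=5 → T at (2,10); v=(-1,-1)
5. t=2 → L at (0,8); v=(1,-1)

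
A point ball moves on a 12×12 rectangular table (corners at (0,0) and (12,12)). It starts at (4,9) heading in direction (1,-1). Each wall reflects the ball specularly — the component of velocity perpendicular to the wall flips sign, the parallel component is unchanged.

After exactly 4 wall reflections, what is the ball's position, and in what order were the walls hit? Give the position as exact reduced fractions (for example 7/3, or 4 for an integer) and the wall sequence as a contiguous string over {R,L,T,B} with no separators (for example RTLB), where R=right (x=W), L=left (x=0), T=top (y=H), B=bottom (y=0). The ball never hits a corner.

1. t=8 → R at (12,1); v=(-1,-1)
2. t=1 → B at (11,0); v=(-1,1)
3. t=11 → L at (0,11); v=(1,1)
4. t=1 → T at (1,12); v=(1,-1)

Final position: (1,12)
Wall sequence: RBLT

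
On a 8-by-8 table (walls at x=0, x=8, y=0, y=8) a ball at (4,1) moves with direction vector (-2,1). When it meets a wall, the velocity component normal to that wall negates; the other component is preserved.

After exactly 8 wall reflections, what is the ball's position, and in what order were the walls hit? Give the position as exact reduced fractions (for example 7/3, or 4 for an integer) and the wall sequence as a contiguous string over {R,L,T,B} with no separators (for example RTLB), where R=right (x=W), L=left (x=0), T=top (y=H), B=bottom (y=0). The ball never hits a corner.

1. t=2 → L at (0,3); v=(2,1)
2. t=4 → R at (8,7); v=(-2,1)
3. t=1 → T at (6,8); v=(-2,-1)
4. t=3 → L at (0,5); v=(2,-1)
5. t=4 → R at (8,1); v=(-2,-1)
6. t=1 → B at (6,0); v=(-2,1)
7. t=3 → L at (0,3); v=(2,1)
8. t=4 → R at (8,7); v=(-2,1)

Final position: (8,7)
Wall sequence: LRTLRBLR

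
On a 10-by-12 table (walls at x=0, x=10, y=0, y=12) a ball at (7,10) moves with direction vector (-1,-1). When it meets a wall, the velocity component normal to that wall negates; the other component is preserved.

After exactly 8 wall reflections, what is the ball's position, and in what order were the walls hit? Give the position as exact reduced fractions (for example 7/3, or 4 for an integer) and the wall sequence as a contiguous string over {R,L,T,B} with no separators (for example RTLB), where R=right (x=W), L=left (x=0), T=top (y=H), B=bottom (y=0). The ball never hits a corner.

1. t=7 → L at (0,3); v=(1,-1)
2. t=3 → B at (3,0); v=(1,1)
3. t=7 → R at (10,7); v=(-1,1)
4. t=5 → T at (5,12); v=(-1,-1)
5. t=5 → L at (0,7); v=(1,-1)
6. t=7 → B at (7,0); v=(1,1)
7. t=3 → R at (10,3); v=(-1,1)
8. t=9 → T at (1,12); v=(-1,-1)

Final position: (1,12)
Wall sequence: LBRTLBRT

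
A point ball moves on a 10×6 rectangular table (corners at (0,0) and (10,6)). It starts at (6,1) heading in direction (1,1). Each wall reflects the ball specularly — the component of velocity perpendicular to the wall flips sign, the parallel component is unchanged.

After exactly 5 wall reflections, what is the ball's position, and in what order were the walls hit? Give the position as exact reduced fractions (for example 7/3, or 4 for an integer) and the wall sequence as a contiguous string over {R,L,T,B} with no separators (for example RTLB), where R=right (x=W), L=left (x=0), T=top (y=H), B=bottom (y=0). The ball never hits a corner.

1. t=4 → R at (10,5); v=(-1,1)
2. t=1 → T at (9,6); v=(-1,-1)
3. t=6 → B at (3,0); v=(-1,1)
4. t=3 → L at (0,3); v=(1,1)
5. t=3 → T at (3,6); v=(1,-1)

Final position: (3,6)
Wall sequence: RTBLT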